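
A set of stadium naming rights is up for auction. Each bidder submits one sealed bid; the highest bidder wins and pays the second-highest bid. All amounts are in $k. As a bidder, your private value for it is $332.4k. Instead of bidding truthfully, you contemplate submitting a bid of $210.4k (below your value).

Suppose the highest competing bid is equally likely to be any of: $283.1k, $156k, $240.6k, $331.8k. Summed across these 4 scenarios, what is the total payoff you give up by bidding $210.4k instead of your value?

$141.7k

The deviation costs you only when the competing bid falls strictly between $210.4k and $332.4k; elsewhere both bids give the same outcome.
$283.1k: truthful payoff $49.3k, deviation payoff $0k → loss $49.3k.
$156k: outcomes coincide → loss $0k.
$240.6k: truthful payoff $91.8k, deviation payoff $0k → loss $91.8k.
$331.8k: truthful payoff $0.6k, deviation payoff $0k → loss $0.6k.
Total loss = $49.3k + $91.8k + $0.6k = $141.7k.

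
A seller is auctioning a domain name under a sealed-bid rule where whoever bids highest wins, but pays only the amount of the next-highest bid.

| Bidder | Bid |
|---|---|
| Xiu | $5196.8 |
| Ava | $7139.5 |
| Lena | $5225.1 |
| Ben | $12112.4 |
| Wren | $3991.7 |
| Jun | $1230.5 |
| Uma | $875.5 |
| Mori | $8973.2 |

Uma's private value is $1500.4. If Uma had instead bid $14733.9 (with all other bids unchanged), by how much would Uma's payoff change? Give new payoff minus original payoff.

−$10612

The highest bid among the other bidders is $12112.4; Uma's bid doesn't change that.
Original bid $875.5: Uma is not highest (top rival bid is $12112.4); payoff $0.
Alternative bid $14733.9: Uma is highest, pays the top rival bid $12112.4; payoff $1500.4 − $12112.4 = −$10612.
Change in payoff = −$10612 − ($0) = −$10612.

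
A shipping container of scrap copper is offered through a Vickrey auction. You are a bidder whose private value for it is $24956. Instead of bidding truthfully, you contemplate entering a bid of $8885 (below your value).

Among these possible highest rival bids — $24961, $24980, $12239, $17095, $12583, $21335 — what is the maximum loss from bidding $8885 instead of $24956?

$24961: same outcome either way → loss $0.
$24980: same outcome either way → loss $0.
$12239: truthful gives $12717, deviation gives $0 → loss $12717.
$17095: truthful gives $7861, deviation gives $0 → loss $7861.
$12583: truthful gives $12373, deviation gives $0 → loss $12373.
$21335: truthful gives $3621, deviation gives $0 → loss $3621.
Maximum loss: $12717.

$12717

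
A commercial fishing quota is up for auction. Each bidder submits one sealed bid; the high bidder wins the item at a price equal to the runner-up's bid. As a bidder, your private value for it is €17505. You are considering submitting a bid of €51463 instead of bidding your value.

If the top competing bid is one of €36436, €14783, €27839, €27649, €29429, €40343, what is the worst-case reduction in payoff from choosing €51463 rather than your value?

€36436: truthful gives €0, deviation gives −€18931 → loss €18931.
€14783: same outcome either way → loss €0.
€27839: truthful gives €0, deviation gives −€10334 → loss €10334.
€27649: truthful gives €0, deviation gives −€10144 → loss €10144.
€29429: truthful gives €0, deviation gives −€11924 → loss €11924.
€40343: truthful gives €0, deviation gives −€22838 → loss €22838.
Maximum loss: €22838.

€22838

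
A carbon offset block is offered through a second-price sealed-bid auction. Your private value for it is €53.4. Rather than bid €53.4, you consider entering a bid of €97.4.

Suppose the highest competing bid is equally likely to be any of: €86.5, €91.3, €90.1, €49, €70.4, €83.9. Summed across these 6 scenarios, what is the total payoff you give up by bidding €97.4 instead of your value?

€155.2

The deviation costs you only when the competing bid falls strictly between €53.4 and €97.4; elsewhere both bids give the same outcome.
€86.5: truthful payoff €0, deviation payoff −€33.1 → loss €33.1.
€91.3: truthful payoff €0, deviation payoff −€37.9 → loss €37.9.
€90.1: truthful payoff €0, deviation payoff −€36.7 → loss €36.7.
€49: outcomes coincide → loss €0.
€70.4: truthful payoff €0, deviation payoff −€17 → loss €17.
€83.9: truthful payoff €0, deviation payoff −€30.5 → loss €30.5.
Total loss = €33.1 + €37.9 + €36.7 + €17 + €30.5 = €155.2.
Truthful bidding weakly dominates here: raising your bid can only win items priced above your value, and lowering it can only forfeit items priced below.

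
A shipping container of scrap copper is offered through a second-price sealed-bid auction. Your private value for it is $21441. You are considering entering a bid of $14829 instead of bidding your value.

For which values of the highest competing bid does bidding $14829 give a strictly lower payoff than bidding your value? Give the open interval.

If the competing bid is below $14829, both bids win at the same price — no difference.
If it is above $21441, both bids lose — no difference.
If it lies strictly between $14829 and $21441, bidding your value wins at a price below your value (positive payoff) while bidding $14829 loses (payoff 0).
So the deviation strictly hurts on the open interval ($14829, $21441).

($14829, $21441)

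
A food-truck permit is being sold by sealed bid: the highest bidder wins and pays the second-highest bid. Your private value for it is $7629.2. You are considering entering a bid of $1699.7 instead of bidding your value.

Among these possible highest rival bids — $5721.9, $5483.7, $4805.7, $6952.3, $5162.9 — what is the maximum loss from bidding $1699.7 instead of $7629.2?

$2823.5

$5721.9: truthful gives $1907.3, deviation gives $0 → loss $1907.3.
$5483.7: truthful gives $2145.5, deviation gives $0 → loss $2145.5.
$4805.7: truthful gives $2823.5, deviation gives $0 → loss $2823.5.
$6952.3: truthful gives $676.9, deviation gives $0 → loss $676.9.
$5162.9: truthful gives $2466.3, deviation gives $0 → loss $2466.3.
Maximum loss: $2823.5.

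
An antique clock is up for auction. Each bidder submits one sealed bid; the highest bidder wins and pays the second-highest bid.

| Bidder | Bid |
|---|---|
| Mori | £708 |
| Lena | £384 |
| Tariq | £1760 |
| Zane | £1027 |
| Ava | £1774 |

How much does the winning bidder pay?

Highest bid: Ava at £1774, so Ava wins.
Second-highest bid: Tariq at £1760 — that is the price the winner pays.

£1760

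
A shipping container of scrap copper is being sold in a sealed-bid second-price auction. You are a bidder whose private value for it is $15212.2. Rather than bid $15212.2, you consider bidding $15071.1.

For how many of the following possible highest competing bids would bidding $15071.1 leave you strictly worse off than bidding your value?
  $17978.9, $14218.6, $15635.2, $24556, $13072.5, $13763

0

The deviation hurts exactly when the highest competing bid lies strictly between $15071.1 and $15212.2 — underbidding then forfeits a profitable win.
$17978.9: above both → same outcome either way.
$14218.6: below both → same outcome either way.
$15635.2: above both → same outcome either way.
$24556: above both → same outcome either way.
$13072.5: below both → same outcome either way.
$13763: below both → same outcome either way.
Count: 0.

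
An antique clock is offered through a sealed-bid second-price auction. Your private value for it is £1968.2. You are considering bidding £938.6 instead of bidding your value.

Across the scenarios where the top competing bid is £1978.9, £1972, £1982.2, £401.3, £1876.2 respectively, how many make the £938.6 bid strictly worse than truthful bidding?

The deviation hurts exactly when the highest competing bid lies strictly between £938.6 and £1968.2 — underbidding then forfeits a profitable win.
£1978.9: above both → same outcome either way.
£1972: above both → same outcome either way.
£1982.2: above both → same outcome either way.
£401.3: below both → same outcome either way.
£1876.2: inside the interval → strictly worse (loss £92).
Count: 1.

1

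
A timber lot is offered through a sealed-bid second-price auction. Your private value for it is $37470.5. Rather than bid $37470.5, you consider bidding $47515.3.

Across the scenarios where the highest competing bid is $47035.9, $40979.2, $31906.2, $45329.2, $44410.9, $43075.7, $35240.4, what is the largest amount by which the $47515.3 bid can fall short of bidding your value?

$9565.4

$47035.9: truthful gives $0, deviation gives −$9565.4 → loss $9565.4.
$40979.2: truthful gives $0, deviation gives −$3508.7 → loss $3508.7.
$31906.2: same outcome either way → loss $0.
$45329.2: truthful gives $0, deviation gives −$7858.7 → loss $7858.7.
$44410.9: truthful gives $0, deviation gives −$6940.4 → loss $6940.4.
$43075.7: truthful gives $0, deviation gives −$5605.2 → loss $5605.2.
$35240.4: same outcome either way → loss $0.
Maximum loss: $9565.4.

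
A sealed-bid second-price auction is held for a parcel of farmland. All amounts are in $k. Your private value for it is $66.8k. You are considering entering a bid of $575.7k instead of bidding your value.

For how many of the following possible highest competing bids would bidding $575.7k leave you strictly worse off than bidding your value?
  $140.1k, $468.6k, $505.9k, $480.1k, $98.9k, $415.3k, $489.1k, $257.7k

8

The deviation hurts exactly when the highest competing bid lies strictly between $66.8k and $575.7k — overbidding then wins at a price above your value.
$140.1k: inside the interval → strictly worse (loss $73.3k).
$468.6k: inside the interval → strictly worse (loss $401.8k).
$505.9k: inside the interval → strictly worse (loss $439.1k).
$480.1k: inside the interval → strictly worse (loss $413.3k).
$98.9k: inside the interval → strictly worse (loss $32.1k).
$415.3k: inside the interval → strictly worse (loss $348.5k).
$489.1k: inside the interval → strictly worse (loss $422.3k).
$257.7k: inside the interval → strictly worse (loss $190.9k).
Count: 8.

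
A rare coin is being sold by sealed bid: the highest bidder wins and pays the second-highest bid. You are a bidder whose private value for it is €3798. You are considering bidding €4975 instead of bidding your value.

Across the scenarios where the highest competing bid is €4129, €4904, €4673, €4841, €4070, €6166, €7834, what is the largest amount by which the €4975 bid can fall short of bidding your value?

€1106

€4129: truthful gives €0, deviation gives −€331 → loss €331.
€4904: truthful gives €0, deviation gives −€1106 → loss €1106.
€4673: truthful gives €0, deviation gives −€875 → loss €875.
€4841: truthful gives €0, deviation gives −€1043 → loss €1043.
€4070: truthful gives €0, deviation gives −€272 → loss €272.
€6166: same outcome either way → loss €0.
€7834: same outcome either way → loss €0.
Maximum loss: €1106.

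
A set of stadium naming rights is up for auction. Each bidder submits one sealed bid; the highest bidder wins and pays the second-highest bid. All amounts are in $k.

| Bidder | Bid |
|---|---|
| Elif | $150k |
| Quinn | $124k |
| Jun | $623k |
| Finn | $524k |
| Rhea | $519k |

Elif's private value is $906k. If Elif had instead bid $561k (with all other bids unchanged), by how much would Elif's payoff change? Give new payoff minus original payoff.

The highest bid among the other bidders is $623k; Elif's bid doesn't change that.
Original bid $150k: Elif is not highest (top rival bid is $623k); payoff $0k.
Alternative bid $561k: Elif is not highest (top rival bid is $623k); payoff $0k.
Change in payoff = $0k − ($0k) = $0k.

$0k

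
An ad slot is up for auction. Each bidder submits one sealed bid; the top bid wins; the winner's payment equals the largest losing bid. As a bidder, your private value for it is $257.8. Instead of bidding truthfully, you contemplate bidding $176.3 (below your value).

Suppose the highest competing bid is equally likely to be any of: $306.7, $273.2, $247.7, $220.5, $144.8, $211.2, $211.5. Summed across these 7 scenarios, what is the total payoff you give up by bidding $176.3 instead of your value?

$140.3

The deviation costs you only when the competing bid falls strictly between $176.3 and $257.8; elsewhere both bids give the same outcome.
$306.7: outcomes coincide → loss $0.
$273.2: outcomes coincide → loss $0.
$247.7: truthful payoff $10.1, deviation payoff $0 → loss $10.1.
$220.5: truthful payoff $37.3, deviation payoff $0 → loss $37.3.
$144.8: outcomes coincide → loss $0.
$211.2: truthful payoff $46.6, deviation payoff $0 → loss $46.6.
$211.5: truthful payoff $46.3, deviation payoff $0 → loss $46.3.
Total loss = $10.1 + $37.3 + $46.6 + $46.3 = $140.3.
In a second-price auction your bid sets only whether you win, not what you pay, so bidding your true value is weakly dominant.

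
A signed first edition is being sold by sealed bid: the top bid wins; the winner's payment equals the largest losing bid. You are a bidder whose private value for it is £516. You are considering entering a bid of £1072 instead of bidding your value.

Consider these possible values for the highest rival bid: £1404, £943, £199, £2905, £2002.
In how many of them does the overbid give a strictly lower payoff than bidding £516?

The deviation hurts exactly when the highest competing bid lies strictly between £516 and £1072 — overbidding then wins at a price above your value.
£1404: above both → same outcome either way.
£943: inside the interval → strictly worse (loss £427).
£199: below both → same outcome either way.
£2905: above both → same outcome either way.
£2002: above both → same outcome either way.
Count: 1.

1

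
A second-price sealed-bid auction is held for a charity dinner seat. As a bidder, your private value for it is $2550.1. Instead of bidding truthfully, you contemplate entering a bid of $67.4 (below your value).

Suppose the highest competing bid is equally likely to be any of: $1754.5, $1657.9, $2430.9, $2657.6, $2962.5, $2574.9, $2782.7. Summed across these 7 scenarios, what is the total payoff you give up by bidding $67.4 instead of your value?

$1807

The deviation costs you only when the competing bid falls strictly between $67.4 and $2550.1; elsewhere both bids give the same outcome.
$1754.5: truthful payoff $795.6, deviation payoff $0 → loss $795.6.
$1657.9: truthful payoff $892.2, deviation payoff $0 → loss $892.2.
$2430.9: truthful payoff $119.2, deviation payoff $0 → loss $119.2.
$2657.6: outcomes coincide → loss $0.
$2962.5: outcomes coincide → loss $0.
$2574.9: outcomes coincide → loss $0.
$2782.7: outcomes coincide → loss $0.
Total loss = $795.6 + $892.2 + $119.2 = $1807.
Truthful bidding weakly dominates here: raising your bid can only win items priced above your value, and lowering it can only forfeit items priced below.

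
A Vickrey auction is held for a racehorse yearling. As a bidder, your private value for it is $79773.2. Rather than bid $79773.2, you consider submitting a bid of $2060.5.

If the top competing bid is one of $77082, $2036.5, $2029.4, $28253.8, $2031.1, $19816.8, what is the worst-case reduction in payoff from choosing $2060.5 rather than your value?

$77082: truthful gives $2691.2, deviation gives $0 → loss $2691.2.
$2036.5: same outcome either way → loss $0.
$2029.4: same outcome either way → loss $0.
$28253.8: truthful gives $51519.4, deviation gives $0 → loss $51519.4.
$2031.1: same outcome either way → loss $0.
$19816.8: truthful gives $59956.4, deviation gives $0 → loss $59956.4.
Maximum loss: $59956.4.

$59956.4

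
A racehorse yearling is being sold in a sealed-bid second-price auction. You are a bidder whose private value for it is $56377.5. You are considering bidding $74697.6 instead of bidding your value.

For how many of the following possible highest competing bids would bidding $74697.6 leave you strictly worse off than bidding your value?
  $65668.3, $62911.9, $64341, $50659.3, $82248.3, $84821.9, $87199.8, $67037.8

4

The deviation hurts exactly when the highest competing bid lies strictly between $56377.5 and $74697.6 — overbidding then wins at a price above your value.
$65668.3: inside the interval → strictly worse (loss $9290.8).
$62911.9: inside the interval → strictly worse (loss $6534.4).
$64341: inside the interval → strictly worse (loss $7963.5).
$50659.3: below both → same outcome either way.
$82248.3: above both → same outcome either way.
$84821.9: above both → same outcome either way.
$87199.8: above both → same outcome either way.
$67037.8: inside the interval → strictly worse (loss $10660.3).
Count: 4.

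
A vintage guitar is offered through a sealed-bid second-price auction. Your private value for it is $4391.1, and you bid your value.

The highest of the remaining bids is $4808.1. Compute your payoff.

Your bid $4391.1 is below the highest competing bid $4808.1, so you lose.
A losing bidder pays nothing and receives nothing: payoff = $0.

$0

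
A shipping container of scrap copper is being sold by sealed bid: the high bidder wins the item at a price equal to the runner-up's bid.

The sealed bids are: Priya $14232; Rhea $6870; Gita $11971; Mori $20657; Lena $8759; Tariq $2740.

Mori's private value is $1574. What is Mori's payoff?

−$12658

Highest bid: Mori at $20657, so Mori wins.
Second-highest bid: Priya at $14232 — that is the price the winner pays.
Mori's payoff = value − price = $1574 − $14232 = −$12658.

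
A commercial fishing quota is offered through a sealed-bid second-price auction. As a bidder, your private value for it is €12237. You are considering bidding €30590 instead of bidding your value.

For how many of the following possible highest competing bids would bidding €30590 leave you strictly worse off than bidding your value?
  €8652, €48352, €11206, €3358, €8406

0

The deviation hurts exactly when the highest competing bid lies strictly between €12237 and €30590 — overbidding then wins at a price above your value.
€8652: below both → same outcome either way.
€48352: above both → same outcome either way.
€11206: below both → same outcome either way.
€3358: below both → same outcome either way.
€8406: below both → same outcome either way.
Count: 0.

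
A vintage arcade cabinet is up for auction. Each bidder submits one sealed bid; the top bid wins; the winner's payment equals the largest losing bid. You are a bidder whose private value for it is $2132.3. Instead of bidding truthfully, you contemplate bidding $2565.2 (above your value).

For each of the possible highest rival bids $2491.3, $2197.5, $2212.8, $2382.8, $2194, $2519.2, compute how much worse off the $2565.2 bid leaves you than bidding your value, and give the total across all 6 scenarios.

$1203.8

The deviation costs you only when the competing bid falls strictly between $2132.3 and $2565.2; elsewhere both bids give the same outcome.
$2491.3: truthful payoff $0, deviation payoff −$359 → loss $359.
$2197.5: truthful payoff $0, deviation payoff −$65.2 → loss $65.2.
$2212.8: truthful payoff $0, deviation payoff −$80.5 → loss $80.5.
$2382.8: truthful payoff $0, deviation payoff −$250.5 → loss $250.5.
$2194: truthful payoff $0, deviation payoff −$61.7 → loss $61.7.
$2519.2: truthful payoff $0, deviation payoff −$386.9 → loss $386.9.
Total loss = $359 + $65.2 + $80.5 + $250.5 + $61.7 + $386.9 = $1203.8.
Because the price is fixed by the runner-up's bid, deviating from your value can only change a good outcome into a bad one — never the reverse.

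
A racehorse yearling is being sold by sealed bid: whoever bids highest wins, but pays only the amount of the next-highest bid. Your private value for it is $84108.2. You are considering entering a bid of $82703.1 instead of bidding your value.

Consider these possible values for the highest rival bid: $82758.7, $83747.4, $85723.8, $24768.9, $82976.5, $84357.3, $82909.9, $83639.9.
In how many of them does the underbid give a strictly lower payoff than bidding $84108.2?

The deviation hurts exactly when the highest competing bid lies strictly between $82703.1 and $84108.2 — underbidding then forfeits a profitable win.
$82758.7: inside the interval → strictly worse (loss $1349.5).
$83747.4: inside the interval → strictly worse (loss $360.8).
$85723.8: above both → same outcome either way.
$24768.9: below both → same outcome either way.
$82976.5: inside the interval → strictly worse (loss $1131.7).
$84357.3: above both → same outcome either way.
$82909.9: inside the interval → strictly worse (loss $1198.3).
$83639.9: inside the interval → strictly worse (loss $468.3).
Count: 5.

5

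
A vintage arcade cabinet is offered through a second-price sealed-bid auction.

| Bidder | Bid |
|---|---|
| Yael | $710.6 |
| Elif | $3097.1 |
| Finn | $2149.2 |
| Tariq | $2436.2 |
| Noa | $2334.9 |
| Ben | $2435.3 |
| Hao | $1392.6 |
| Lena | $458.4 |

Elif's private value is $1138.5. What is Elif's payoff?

−$1297.7

Highest bid: Elif at $3097.1, so Elif wins.
Second-highest bid: Tariq at $2436.2 — that is the price the winner pays.
Elif's payoff = value − price = $1138.5 − $2436.2 = −$1297.7.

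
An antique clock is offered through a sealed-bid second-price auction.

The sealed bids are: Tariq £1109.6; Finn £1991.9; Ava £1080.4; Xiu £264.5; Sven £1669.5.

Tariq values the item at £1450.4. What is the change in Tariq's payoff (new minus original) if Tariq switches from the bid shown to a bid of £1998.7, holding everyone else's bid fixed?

The highest bid among the other bidders is £1991.9; Tariq's bid doesn't change that.
Original bid £1109.6: Tariq is not highest (top rival bid is £1991.9); payoff £0.
Alternative bid £1998.7: Tariq is highest, pays the top rival bid £1991.9; payoff £1450.4 − £1991.9 = −£541.5.
Change in payoff = −£541.5 − (£0) = −£541.5.

−£541.5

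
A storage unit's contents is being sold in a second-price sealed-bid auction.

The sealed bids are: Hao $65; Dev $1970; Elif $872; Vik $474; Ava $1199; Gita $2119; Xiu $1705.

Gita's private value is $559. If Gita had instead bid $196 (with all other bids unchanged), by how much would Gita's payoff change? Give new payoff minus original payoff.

The highest bid among the other bidders is $1970; Gita's bid doesn't change that.
Original bid $2119: Gita is highest, pays the top rival bid $1970; payoff $559 − $1970 = −$1411.
Alternative bid $196: Gita is not highest (top rival bid is $1970); payoff $0.
Change in payoff = $0 − (−$1411) = $1411.

$1411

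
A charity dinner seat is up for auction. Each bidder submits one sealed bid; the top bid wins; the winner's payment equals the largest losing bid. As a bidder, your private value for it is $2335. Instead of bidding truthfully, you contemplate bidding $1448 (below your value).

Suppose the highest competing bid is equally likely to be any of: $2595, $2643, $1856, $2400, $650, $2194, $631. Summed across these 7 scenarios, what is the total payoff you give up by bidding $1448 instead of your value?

The deviation costs you only when the competing bid falls strictly between $1448 and $2335; elsewhere both bids give the same outcome.
$2595: outcomes coincide → loss $0.
$2643: outcomes coincide → loss $0.
$1856: truthful payoff $479, deviation payoff $0 → loss $479.
$2400: outcomes coincide → loss $0.
$650: outcomes coincide → loss $0.
$2194: truthful payoff $141, deviation payoff $0 → loss $141.
$631: outcomes coincide → loss $0.
Total loss = $479 + $141 = $620.
Truthful bidding weakly dominates here: raising your bid can only win items priced above your value, and lowering it can only forfeit items priced below.

$620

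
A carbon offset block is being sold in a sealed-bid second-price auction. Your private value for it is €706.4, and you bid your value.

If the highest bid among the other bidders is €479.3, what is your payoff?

€227.1

Your bid €706.4 exceeds the highest competing bid €479.3, so you win.
In a second-price auction the winner pays the second-highest bid, €479.3.
Payoff = value − price = €706.4 − €479.3 = €227.1.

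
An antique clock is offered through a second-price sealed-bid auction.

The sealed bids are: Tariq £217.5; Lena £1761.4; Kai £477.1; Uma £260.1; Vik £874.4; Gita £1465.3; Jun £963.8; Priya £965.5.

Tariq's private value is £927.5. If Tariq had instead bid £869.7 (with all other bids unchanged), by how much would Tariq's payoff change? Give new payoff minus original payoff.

£0

The highest bid among the other bidders is £1761.4; Tariq's bid doesn't change that.
Original bid £217.5: Tariq is not highest (top rival bid is £1761.4); payoff £0.
Alternative bid £869.7: Tariq is not highest (top rival bid is £1761.4); payoff £0.
Change in payoff = £0 − (£0) = £0.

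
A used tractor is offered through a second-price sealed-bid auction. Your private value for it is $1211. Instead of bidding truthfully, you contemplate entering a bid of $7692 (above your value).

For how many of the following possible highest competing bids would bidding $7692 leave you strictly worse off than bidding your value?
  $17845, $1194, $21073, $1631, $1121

1

The deviation hurts exactly when the highest competing bid lies strictly between $1211 and $7692 — overbidding then wins at a price above your value.
$17845: above both → same outcome either way.
$1194: below both → same outcome either way.
$21073: above both → same outcome either way.
$1631: inside the interval → strictly worse (loss $420).
$1121: below both → same outcome either way.
Count: 1.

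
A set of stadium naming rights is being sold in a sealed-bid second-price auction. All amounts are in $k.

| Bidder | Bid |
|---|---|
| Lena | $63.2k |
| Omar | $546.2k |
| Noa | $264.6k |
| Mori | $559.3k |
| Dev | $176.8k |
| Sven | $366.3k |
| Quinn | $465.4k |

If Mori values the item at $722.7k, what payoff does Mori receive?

Highest bid: Mori at $559.3k, so Mori wins.
Second-highest bid: Omar at $546.2k — that is the price the winner pays.
Mori's payoff = value − price = $722.7k − $546.2k = $176.5k.

$176.5k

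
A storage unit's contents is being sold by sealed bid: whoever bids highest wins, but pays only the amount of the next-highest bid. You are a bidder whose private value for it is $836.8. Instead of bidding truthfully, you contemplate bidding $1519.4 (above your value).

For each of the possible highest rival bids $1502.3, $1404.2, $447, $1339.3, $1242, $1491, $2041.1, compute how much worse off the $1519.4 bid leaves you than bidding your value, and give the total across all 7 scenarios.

The deviation costs you only when the competing bid falls strictly between $836.8 and $1519.4; elsewhere both bids give the same outcome.
$1502.3: truthful payoff $0, deviation payoff −$665.5 → loss $665.5.
$1404.2: truthful payoff $0, deviation payoff −$567.4 → loss $567.4.
$447: outcomes coincide → loss $0.
$1339.3: truthful payoff $0, deviation payoff −$502.5 → loss $502.5.
$1242: truthful payoff $0, deviation payoff −$405.2 → loss $405.2.
$1491: truthful payoff $0, deviation payoff −$654.2 → loss $654.2.
$2041.1: outcomes coincide → loss $0.
Total loss = $665.5 + $567.4 + $502.5 + $405.2 + $654.2 = $2794.8.
Truthful bidding weakly dominates here: raising your bid can only win items priced above your value, and lowering it can only forfeit items priced below.

$2794.8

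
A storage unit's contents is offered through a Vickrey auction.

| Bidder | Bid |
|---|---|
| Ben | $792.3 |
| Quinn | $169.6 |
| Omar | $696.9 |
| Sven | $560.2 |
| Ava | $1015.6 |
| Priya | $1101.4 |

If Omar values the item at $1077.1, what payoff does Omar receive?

Highest bid: Priya at $1101.4, so Priya wins.
Second-highest bid: Ava at $1015.6 — that is the price the winner pays.
Omar did not win, so Omar pays nothing and receives nothing: payoff $0.

$0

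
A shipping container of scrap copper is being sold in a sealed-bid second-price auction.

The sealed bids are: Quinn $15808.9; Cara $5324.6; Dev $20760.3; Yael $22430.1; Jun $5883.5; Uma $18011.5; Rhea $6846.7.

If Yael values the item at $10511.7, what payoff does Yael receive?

−$10248.6

Highest bid: Yael at $22430.1, so Yael wins.
Second-highest bid: Dev at $20760.3 — that is the price the winner pays.
Yael's payoff = value − price = $10511.7 − $20760.3 = −$10248.6.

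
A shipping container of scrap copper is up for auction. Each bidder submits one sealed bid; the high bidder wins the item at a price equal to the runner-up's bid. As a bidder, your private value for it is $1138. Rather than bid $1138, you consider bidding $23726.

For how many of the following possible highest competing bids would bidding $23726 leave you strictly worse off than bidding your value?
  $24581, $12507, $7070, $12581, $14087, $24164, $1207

The deviation hurts exactly when the highest competing bid lies strictly between $1138 and $23726 — overbidding then wins at a price above your value.
$24581: above both → same outcome either way.
$12507: inside the interval → strictly worse (loss $11369).
$7070: inside the interval → strictly worse (loss $5932).
$12581: inside the interval → strictly worse (loss $11443).
$14087: inside the interval → strictly worse (loss $12949).
$24164: above both → same outcome either way.
$1207: inside the interval → strictly worse (loss $69).
Count: 5.

5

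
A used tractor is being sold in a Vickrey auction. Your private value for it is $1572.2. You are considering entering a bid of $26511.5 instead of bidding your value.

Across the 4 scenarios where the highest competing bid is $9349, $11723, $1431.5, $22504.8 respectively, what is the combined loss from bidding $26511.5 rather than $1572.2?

$38860.2

The deviation costs you only when the competing bid falls strictly between $1572.2 and $26511.5; elsewhere both bids give the same outcome.
$9349: truthful payoff $0, deviation payoff −$7776.8 → loss $7776.8.
$11723: truthful payoff $0, deviation payoff −$10150.8 → loss $10150.8.
$1431.5: outcomes coincide → loss $0.
$22504.8: truthful payoff $0, deviation payoff −$20932.6 → loss $20932.6.
Total loss = $7776.8 + $10150.8 + $20932.6 = $38860.2.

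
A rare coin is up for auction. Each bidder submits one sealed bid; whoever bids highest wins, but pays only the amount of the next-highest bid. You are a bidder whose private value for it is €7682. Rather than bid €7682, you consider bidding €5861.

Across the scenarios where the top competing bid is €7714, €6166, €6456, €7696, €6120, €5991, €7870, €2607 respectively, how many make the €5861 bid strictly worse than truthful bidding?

The deviation hurts exactly when the highest competing bid lies strictly between €5861 and €7682 — underbidding then forfeits a profitable win.
€7714: above both → same outcome either way.
€6166: inside the interval → strictly worse (loss €1516).
€6456: inside the interval → strictly worse (loss €1226).
€7696: above both → same outcome either way.
€6120: inside the interval → strictly worse (loss €1562).
€5991: inside the interval → strictly worse (loss €1691).
€7870: above both → same outcome either way.
€2607: below both → same outcome either way.
Count: 4.

4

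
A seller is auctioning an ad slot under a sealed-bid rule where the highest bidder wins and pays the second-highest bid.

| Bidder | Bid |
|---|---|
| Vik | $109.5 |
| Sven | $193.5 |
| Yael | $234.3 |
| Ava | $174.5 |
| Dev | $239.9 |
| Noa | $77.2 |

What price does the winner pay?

$234.3

Highest bid: Dev at $239.9, so Dev wins.
Second-highest bid: Yael at $234.3 — that is the price the winner pays.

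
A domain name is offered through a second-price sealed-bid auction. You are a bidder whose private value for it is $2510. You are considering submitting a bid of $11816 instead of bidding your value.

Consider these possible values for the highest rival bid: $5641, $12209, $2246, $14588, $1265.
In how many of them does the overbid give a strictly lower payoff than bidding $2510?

The deviation hurts exactly when the highest competing bid lies strictly between $2510 and $11816 — overbidding then wins at a price above your value.
$5641: inside the interval → strictly worse (loss $3131).
$12209: above both → same outcome either way.
$2246: below both → same outcome either way.
$14588: above both → same outcome either way.
$1265: below both → same outcome either way.
Count: 1.

1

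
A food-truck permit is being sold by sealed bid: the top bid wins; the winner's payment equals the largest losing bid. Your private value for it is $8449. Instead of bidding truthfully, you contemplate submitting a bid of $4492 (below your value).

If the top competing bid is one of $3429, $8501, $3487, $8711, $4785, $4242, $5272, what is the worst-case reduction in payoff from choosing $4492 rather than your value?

$3429: same outcome either way → loss $0.
$8501: same outcome either way → loss $0.
$3487: same outcome either way → loss $0.
$8711: same outcome either way → loss $0.
$4785: truthful gives $3664, deviation gives $0 → loss $3664.
$4242: same outcome either way → loss $0.
$5272: truthful gives $3177, deviation gives $0 → loss $3177.
Maximum loss: $3664.

$3664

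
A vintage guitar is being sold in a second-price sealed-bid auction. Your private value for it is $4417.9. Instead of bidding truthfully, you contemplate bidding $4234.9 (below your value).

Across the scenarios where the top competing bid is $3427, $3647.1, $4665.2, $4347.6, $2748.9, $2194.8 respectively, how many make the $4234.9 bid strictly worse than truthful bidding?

1

The deviation hurts exactly when the highest competing bid lies strictly between $4234.9 and $4417.9 — underbidding then forfeits a profitable win.
$3427: below both → same outcome either way.
$3647.1: below both → same outcome either way.
$4665.2: above both → same outcome either way.
$4347.6: inside the interval → strictly worse (loss $70.3).
$2748.9: below both → same outcome either way.
$2194.8: below both → same outcome either way.
Count: 1.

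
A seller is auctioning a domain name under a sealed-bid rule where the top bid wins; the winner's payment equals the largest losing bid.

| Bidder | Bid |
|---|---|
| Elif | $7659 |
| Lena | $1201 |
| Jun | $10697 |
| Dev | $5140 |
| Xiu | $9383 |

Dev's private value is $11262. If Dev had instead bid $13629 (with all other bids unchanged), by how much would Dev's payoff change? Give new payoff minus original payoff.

The highest bid among the other bidders is $10697; Dev's bid doesn't change that.
Original bid $5140: Dev is not highest (top rival bid is $10697); payoff $0.
Alternative bid $13629: Dev is highest, pays the top rival bid $10697; payoff $11262 − $10697 = $565.
Change in payoff = $565 − ($0) = $565.

$565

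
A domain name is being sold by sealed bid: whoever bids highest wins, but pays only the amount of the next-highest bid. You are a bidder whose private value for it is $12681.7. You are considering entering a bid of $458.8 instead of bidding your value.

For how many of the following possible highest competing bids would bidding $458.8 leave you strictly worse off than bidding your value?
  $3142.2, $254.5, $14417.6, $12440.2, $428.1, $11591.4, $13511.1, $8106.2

The deviation hurts exactly when the highest competing bid lies strictly between $458.8 and $12681.7 — underbidding then forfeits a profitable win.
$3142.2: inside the interval → strictly worse (loss $9539.5).
$254.5: below both → same outcome either way.
$14417.6: above both → same outcome either way.
$12440.2: inside the interval → strictly worse (loss $241.5).
$428.1: below both → same outcome either way.
$11591.4: inside the interval → strictly worse (loss $1090.3).
$13511.1: above both → same outcome either way.
$8106.2: inside the interval → strictly worse (loss $4575.5).
Count: 4.

4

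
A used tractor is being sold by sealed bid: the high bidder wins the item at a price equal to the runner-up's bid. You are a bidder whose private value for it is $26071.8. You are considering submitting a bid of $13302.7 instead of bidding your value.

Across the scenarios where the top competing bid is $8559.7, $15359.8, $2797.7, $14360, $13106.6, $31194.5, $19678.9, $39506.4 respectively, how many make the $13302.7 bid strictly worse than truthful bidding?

3

The deviation hurts exactly when the highest competing bid lies strictly between $13302.7 and $26071.8 — underbidding then forfeits a profitable win.
$8559.7: below both → same outcome either way.
$15359.8: inside the interval → strictly worse (loss $10712).
$2797.7: below both → same outcome either way.
$14360: inside the interval → strictly worse (loss $11711.8).
$13106.6: below both → same outcome either way.
$31194.5: above both → same outcome either way.
$19678.9: inside the interval → strictly worse (loss $6392.9).
$39506.4: above both → same outcome either way.
Count: 3.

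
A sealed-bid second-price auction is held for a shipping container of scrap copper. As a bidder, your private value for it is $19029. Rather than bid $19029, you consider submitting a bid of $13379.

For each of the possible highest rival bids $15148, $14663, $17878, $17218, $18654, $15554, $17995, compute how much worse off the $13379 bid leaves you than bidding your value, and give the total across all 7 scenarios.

The deviation costs you only when the competing bid falls strictly between $13379 and $19029; elsewhere both bids give the same outcome.
$15148: truthful payoff $3881, deviation payoff $0 → loss $3881.
$14663: truthful payoff $4366, deviation payoff $0 → loss $4366.
$17878: truthful payoff $1151, deviation payoff $0 → loss $1151.
$17218: truthful payoff $1811, deviation payoff $0 → loss $1811.
$18654: truthful payoff $375, deviation payoff $0 → loss $375.
$15554: truthful payoff $3475, deviation payoff $0 → loss $3475.
$17995: truthful payoff $1034, deviation payoff $0 → loss $1034.
Total loss = $3881 + $4366 + $1151 + $1811 + $375 + $3475 + $1034 = $16093.

$16093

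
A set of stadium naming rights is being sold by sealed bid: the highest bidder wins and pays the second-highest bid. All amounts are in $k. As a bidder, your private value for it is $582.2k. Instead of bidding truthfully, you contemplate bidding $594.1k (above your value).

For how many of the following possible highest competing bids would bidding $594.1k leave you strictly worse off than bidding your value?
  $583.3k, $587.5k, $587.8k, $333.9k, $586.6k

4

The deviation hurts exactly when the highest competing bid lies strictly between $582.2k and $594.1k — overbidding then wins at a price above your value.
$583.3k: inside the interval → strictly worse (loss $1.1k).
$587.5k: inside the interval → strictly worse (loss $5.3k).
$587.8k: inside the interval → strictly worse (loss $5.6k).
$333.9k: below both → same outcome either way.
$586.6k: inside the interval → strictly worse (loss $4.4k).
Count: 4.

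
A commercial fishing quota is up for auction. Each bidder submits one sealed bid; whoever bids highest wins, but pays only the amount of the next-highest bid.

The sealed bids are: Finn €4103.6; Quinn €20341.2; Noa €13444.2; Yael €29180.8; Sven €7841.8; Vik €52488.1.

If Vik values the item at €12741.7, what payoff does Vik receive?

−€16439.1

Highest bid: Vik at €52488.1, so Vik wins.
Second-highest bid: Yael at €29180.8 — that is the price the winner pays.
Vik's payoff = value − price = €12741.7 − €29180.8 = −€16439.1.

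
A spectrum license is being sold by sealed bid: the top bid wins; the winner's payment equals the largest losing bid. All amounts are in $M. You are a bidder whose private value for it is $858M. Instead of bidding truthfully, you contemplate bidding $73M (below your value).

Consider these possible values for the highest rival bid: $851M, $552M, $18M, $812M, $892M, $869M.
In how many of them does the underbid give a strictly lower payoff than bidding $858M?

3

The deviation hurts exactly when the highest competing bid lies strictly between $73M and $858M — underbidding then forfeits a profitable win.
$851M: inside the interval → strictly worse (loss $7M).
$552M: inside the interval → strictly worse (loss $306M).
$18M: below both → same outcome either way.
$812M: inside the interval → strictly worse (loss $46M).
$892M: above both → same outcome either way.
$869M: above both → same outcome either way.
Count: 3.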